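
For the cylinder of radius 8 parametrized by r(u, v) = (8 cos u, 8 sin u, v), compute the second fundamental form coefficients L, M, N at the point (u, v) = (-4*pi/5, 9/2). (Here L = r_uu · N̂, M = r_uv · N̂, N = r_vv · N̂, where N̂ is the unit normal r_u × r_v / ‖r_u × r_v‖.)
L = -8;  M = 0;  N = 0

Compute the unit normal N̂(u, v) = (cos(u), sin(u), 0), and the second partials r_uu, r_uv, r_vv. Take dot products:
  L(u, v) = r_uu · N̂ = -8,
  M(u, v) = r_uv · N̂ = 0,
  N(u, v) = r_vv · N̂ = 0.
Evaluating at (u, v) = (-4*pi/5, 9/2):
  L = -8, M = 0, N = 0.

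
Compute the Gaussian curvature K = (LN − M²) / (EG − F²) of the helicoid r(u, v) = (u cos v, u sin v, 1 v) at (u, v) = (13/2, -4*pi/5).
K = -16/29929

Coefficients of the first fundamental form: E = 1, F = 0, G = u^2 + 1.
Coefficients of the second fundamental form: L = 0, M = -1/sqrt(u^2 + 1), N = 0.
Assemble K = (LN − M²)/(EG − F²) = -1/(u^2 + 1)^2. At (u, v) = (13/2, -4*pi/5): K = -16/29929.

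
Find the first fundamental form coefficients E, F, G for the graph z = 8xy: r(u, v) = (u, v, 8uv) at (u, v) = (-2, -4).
E = 1025;  F = 512;  G = 257

Partials: r_u = (1, 0, 8*v), r_v = (0, 1, 8*u). As functions of (u, v):
  E = r_u · r_u = 64*v^2 + 1,
  F = r_u · r_v = 64*u*v,
  G = r_v · r_v = 64*u^2 + 1.
Evaluating at (u, v) = (-2, -4): E = 1025, F = 512, G = 257.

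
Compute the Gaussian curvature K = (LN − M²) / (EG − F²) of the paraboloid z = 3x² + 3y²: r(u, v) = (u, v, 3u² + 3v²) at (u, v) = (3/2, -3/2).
K = 36/26569

Coefficients of the first fundamental form: E = 36*u^2 + 1, F = 36*u*v, G = 36*v^2 + 1.
Coefficients of the second fundamental form: L = 6/sqrt(36*u^2 + 36*v^2 + 1), M = 0, N = 6/sqrt(36*u^2 + 36*v^2 + 1).
Assemble K = (LN − M²)/(EG − F²) = 36/(1296*u^4 + 2592*u^2*v^2 + 72*u^2 + 1296*v^4 + 72*v^2 + 1). At (u, v) = (3/2, -3/2): K = 36/26569.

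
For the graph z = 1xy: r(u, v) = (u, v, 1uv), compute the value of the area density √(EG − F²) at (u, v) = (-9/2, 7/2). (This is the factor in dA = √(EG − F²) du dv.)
√(EG − F²)|_{(-9/2, 7/2)} = sqrt(134)/2

E = v^2 + 1, F = u*v, G = u^2 + 1, so EG − F² = u^2 + v^2 + 1. Taking the positive square root: √(EG − F²) = sqrt(u^2 + v^2 + 1). At (u, v) = (-9/2, 7/2): sqrt(134)/2.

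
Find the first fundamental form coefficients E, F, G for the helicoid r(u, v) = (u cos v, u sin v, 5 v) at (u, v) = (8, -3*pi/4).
E = 1;  F = 0;  G = 89

Partials: r_u = (cos(v), sin(v), 0), r_v = (-u*sin(v), u*cos(v), 5). As functions of (u, v):
  E = r_u · r_u = 1,
  F = r_u · r_v = 0,
  G = r_v · r_v = u^2 + 25.
Evaluating at (u, v) = (8, -3*pi/4): E = 1, F = 0, G = 89.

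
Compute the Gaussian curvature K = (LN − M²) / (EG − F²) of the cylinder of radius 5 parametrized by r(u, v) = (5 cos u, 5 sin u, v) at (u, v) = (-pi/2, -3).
K = 0

Coefficients of the first fundamental form: E = 25, F = 0, G = 1.
Coefficients of the second fundamental form: L = -5, M = 0, N = 0.
Assemble K = (LN − M²)/(EG − F²) = 0. At (u, v) = (-pi/2, -3): K = 0.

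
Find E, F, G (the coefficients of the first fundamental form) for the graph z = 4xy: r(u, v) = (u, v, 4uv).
E = 16*v^2 + 1;  F = 16*u*v;  G = 16*u^2 + 1

Compute partials: r_u = (1, 0, 4*v), r_v = (0, 1, 4*u). Then
  E = r_u · r_u = 16*v^2 + 1,
  F = r_u · r_v = 16*u*v,
  G = r_v · r_v = 16*u^2 + 1.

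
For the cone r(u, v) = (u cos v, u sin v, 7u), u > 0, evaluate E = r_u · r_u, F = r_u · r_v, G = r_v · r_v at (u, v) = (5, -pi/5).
E = 50;  F = 0;  G = 25

Partials: r_u = (cos(v), sin(v), 7), r_v = (-u*sin(v), u*cos(v), 0). As functions of (u, v):
  E = r_u · r_u = 50,
  F = r_u · r_v = 0,
  G = r_v · r_v = u^2.
Evaluating at (u, v) = (5, -pi/5): E = 50, F = 0, G = 25.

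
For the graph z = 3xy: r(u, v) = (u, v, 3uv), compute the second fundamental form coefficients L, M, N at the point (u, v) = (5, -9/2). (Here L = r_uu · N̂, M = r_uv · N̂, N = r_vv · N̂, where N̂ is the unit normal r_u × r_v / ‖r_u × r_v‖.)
L = 0;  M = 6*sqrt(1633)/1633;  N = 0

Compute the unit normal N̂(u, v) = (-3*v/sqrt(9*u^2 + 9*v^2 + 1), -3*u/sqrt(9*u^2 + 9*v^2 + 1), 1/sqrt(9*u^2 + 9*v^2 + 1)), and the second partials r_uu, r_uv, r_vv. Take dot products:
  L(u, v) = r_uu · N̂ = 0,
  M(u, v) = r_uv · N̂ = 3/sqrt(9*u^2 + 9*v^2 + 1),
  N(u, v) = r_vv · N̂ = 0.
Evaluating at (u, v) = (5, -9/2):
  L = 0, M = 6*sqrt(1633)/1633, N = 0.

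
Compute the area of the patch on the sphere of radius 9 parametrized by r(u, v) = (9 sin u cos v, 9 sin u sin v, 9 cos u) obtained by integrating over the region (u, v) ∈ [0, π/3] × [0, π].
Area = 81*pi/2

Area = ∫∫ √(EG − F²) du dv with √(EG − F²) = 81*Abs(sin(u)). Integrating over [0, π/3] × [0, π] gives 81*pi/2.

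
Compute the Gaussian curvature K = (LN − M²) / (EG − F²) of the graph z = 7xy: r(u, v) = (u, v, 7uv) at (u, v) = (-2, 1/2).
K = -784/700569

Coefficients of the first fundamental form: E = 49*v^2 + 1, F = 49*u*v, G = 49*u^2 + 1.
Coefficients of the second fundamental form: L = 0, M = 7/sqrt(49*u^2 + 49*v^2 + 1), N = 0.
Assemble K = (LN − M²)/(EG − F²) = -49/(2401*u^4 + 4802*u^2*v^2 + 98*u^2 + 2401*v^4 + 98*v^2 + 1). At (u, v) = (-2, 1/2): K = -784/700569.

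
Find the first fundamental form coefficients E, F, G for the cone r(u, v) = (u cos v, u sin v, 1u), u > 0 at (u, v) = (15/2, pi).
E = 2;  F = 0;  G = 225/4

Partials: r_u = (cos(v), sin(v), 1), r_v = (-u*sin(v), u*cos(v), 0). As functions of (u, v):
  E = r_u · r_u = 2,
  F = r_u · r_v = 0,
  G = r_v · r_v = u^2.
Evaluating at (u, v) = (15/2, pi): E = 2, F = 0, G = 225/4.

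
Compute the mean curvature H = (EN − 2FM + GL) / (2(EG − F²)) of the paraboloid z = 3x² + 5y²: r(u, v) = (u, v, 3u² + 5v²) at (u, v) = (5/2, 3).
H = 3833*sqrt(1126)/1267876

With E = 36*u^2 + 1, F = 60*u*v, G = 100*v^2 + 1, L = 6/sqrt(36*u^2 + 100*v^2 + 1), M = 0, N = 10/sqrt(36*u^2 + 100*v^2 + 1), assemble
  H = (EN − 2FM + GL) / (2(EG − F²)) = 4*(45*u^2 + 75*v^2 + 2)/(36*u^2 + 100*v^2 + 1)^(3/2).
At (u, v) = (5/2, 3): H = 3833*sqrt(1126)/1267876.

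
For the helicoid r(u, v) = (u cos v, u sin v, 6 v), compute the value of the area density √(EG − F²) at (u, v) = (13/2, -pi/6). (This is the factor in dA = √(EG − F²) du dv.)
√(EG − F²)|_{(13/2, -pi/6)} = sqrt(313)/2

E = 1, F = 0, G = u^2 + 36, so EG − F² = u^2 + 36. Taking the positive square root: √(EG − F²) = sqrt(u^2 + 36). At (u, v) = (13/2, -pi/6): sqrt(313)/2.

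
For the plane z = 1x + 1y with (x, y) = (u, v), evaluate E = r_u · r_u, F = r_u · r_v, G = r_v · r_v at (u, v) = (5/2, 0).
E = 2;  F = 1;  G = 2

Partials: r_u = (1, 0, 1), r_v = (0, 1, 1). As functions of (u, v):
  E = r_u · r_u = 2,
  F = r_u · r_v = 1,
  G = r_v · r_v = 2.
Evaluating at (u, v) = (5/2, 0): E = 2, F = 1, G = 2.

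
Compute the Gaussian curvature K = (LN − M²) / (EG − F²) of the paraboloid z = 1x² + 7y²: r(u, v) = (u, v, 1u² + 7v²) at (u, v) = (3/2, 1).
K = 7/10609

Coefficients of the first fundamental form: E = 4*u^2 + 1, F = 28*u*v, G = 196*v^2 + 1.
Coefficients of the second fundamental form: L = 2/sqrt(4*u^2 + 196*v^2 + 1), M = 0, N = 14/sqrt(4*u^2 + 196*v^2 + 1).
Assemble K = (LN − M²)/(EG − F²) = 28/(16*u^4 + 1568*u^2*v^2 + 8*u^2 + 38416*v^4 + 392*v^2 + 1). At (u, v) = (3/2, 1): K = 7/10609.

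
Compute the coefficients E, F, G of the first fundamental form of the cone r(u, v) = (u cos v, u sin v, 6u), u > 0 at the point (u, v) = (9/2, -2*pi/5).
E = 37;  F = 0;  G = 81/4

Partials: r_u = (cos(v), sin(v), 6), r_v = (-u*sin(v), u*cos(v), 0). As functions of (u, v):
  E = r_u · r_u = 37,
  F = r_u · r_v = 0,
  G = r_v · r_v = u^2.
Evaluating at (u, v) = (9/2, -2*pi/5): E = 37, F = 0, G = 81/4.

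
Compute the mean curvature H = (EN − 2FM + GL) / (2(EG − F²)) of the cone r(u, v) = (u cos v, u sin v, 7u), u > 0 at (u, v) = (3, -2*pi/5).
H = 7*sqrt(2)/60

With E = 50, F = 0, G = u^2, L = 0, M = 0, N = 7*sqrt(2)*u^2/(10*Abs(u)), assemble
  H = (EN − 2FM + GL) / (2(EG − F²)) = 7*sqrt(2)/(20*Abs(u)).
At (u, v) = (3, -2*pi/5): H = 7*sqrt(2)/60.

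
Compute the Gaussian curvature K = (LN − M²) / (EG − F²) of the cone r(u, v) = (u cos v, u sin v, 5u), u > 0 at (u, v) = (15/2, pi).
K = 0

Coefficients of the first fundamental form: E = 26, F = 0, G = u^2.
Coefficients of the second fundamental form: L = 0, M = 0, N = 5*sqrt(26)*u^2/(26*Abs(u)).
Assemble K = (LN − M²)/(EG − F²) = 0. At (u, v) = (15/2, pi): K = 0.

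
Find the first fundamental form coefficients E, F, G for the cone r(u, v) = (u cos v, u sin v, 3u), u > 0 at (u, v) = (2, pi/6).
E = 10;  F = 0;  G = 4

Partials: r_u = (cos(v), sin(v), 3), r_v = (-u*sin(v), u*cos(v), 0). As functions of (u, v):
  E = r_u · r_u = 10,
  F = r_u · r_v = 0,
  G = r_v · r_v = u^2.
Evaluating at (u, v) = (2, pi/6): E = 10, F = 0, G = 4.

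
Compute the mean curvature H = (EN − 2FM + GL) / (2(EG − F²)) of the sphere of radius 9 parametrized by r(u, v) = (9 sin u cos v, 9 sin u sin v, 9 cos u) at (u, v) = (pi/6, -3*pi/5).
H = -1/9

With E = 81, F = 0, G = 81*sin(u)^2, L = -9*sin(u)/Abs(sin(u)), M = 0, N = -9*sin(u)^3/Abs(sin(u)), assemble
  H = (EN − 2FM + GL) / (2(EG − F²)) = -sin(u)/(9*Abs(sin(u))).
At (u, v) = (pi/6, -3*pi/5): H = -1/9.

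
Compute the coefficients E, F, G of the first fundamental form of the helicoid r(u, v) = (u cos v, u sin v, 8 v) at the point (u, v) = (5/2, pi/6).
E = 1;  F = 0;  G = 281/4

Partials: r_u = (cos(v), sin(v), 0), r_v = (-u*sin(v), u*cos(v), 8). As functions of (u, v):
  E = r_u · r_u = 1,
  F = r_u · r_v = 0,
  G = r_v · r_v = u^2 + 64.
Evaluating at (u, v) = (5/2, pi/6): E = 1, F = 0, G = 281/4.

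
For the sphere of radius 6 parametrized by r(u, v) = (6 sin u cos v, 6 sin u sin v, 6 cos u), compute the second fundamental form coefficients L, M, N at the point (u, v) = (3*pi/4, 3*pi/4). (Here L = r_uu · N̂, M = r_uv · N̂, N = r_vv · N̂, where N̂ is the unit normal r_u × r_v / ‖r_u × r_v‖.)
L = -6;  M = 0;  N = -3

Compute the unit normal N̂(u, v) = (sin(u)^2*cos(v)/Abs(sin(u)), sin(u)^2*sin(v)/Abs(sin(u)), sin(2*u)/(2*Abs(sin(u)))), and the second partials r_uu, r_uv, r_vv. Take dot products:
  L(u, v) = r_uu · N̂ = -6*sin(u)/Abs(sin(u)),
  M(u, v) = r_uv · N̂ = 0,
  N(u, v) = r_vv · N̂ = -6*sin(u)^3/Abs(sin(u)).
Evaluating at (u, v) = (3*pi/4, 3*pi/4):
  L = -6, M = 0, N = -3.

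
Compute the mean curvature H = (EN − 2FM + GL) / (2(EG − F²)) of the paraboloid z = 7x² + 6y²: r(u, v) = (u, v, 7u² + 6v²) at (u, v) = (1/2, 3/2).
H = 2575*sqrt(374)/139876

With E = 196*u^2 + 1, F = 168*u*v, G = 144*v^2 + 1, L = 14/sqrt(196*u^2 + 144*v^2 + 1), M = 0, N = 12/sqrt(196*u^2 + 144*v^2 + 1), assemble
  H = (EN − 2FM + GL) / (2(EG − F²)) = (1176*u^2 + 1008*v^2 + 13)/(196*u^2 + 144*v^2 + 1)^(3/2).
At (u, v) = (1/2, 3/2): H = 2575*sqrt(374)/139876.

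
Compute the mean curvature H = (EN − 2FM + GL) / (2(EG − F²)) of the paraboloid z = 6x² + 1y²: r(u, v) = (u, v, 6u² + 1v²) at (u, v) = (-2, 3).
H = 799*sqrt(613)/375769

With E = 144*u^2 + 1, F = 24*u*v, G = 4*v^2 + 1, L = 12/sqrt(144*u^2 + 4*v^2 + 1), M = 0, N = 2/sqrt(144*u^2 + 4*v^2 + 1), assemble
  H = (EN − 2FM + GL) / (2(EG − F²)) = (144*u^2 + 24*v^2 + 7)/(144*u^2 + 4*v^2 + 1)^(3/2).
At (u, v) = (-2, 3): H = 799*sqrt(613)/375769.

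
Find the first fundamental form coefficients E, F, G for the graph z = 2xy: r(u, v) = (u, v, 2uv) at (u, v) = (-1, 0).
E = 1;  F = 0;  G = 5

Partials: r_u = (1, 0, 2*v), r_v = (0, 1, 2*u). As functions of (u, v):
  E = r_u · r_u = 4*v^2 + 1,
  F = r_u · r_v = 4*u*v,
  G = r_v · r_v = 4*u^2 + 1.
Evaluating at (u, v) = (-1, 0): E = 1, F = 0, G = 5.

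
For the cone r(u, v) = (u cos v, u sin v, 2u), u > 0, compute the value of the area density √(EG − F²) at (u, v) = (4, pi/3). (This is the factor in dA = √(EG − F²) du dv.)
√(EG − F²)|_{(4, pi/3)} = 4*sqrt(5)

E = 5, F = 0, G = u^2, so EG − F² = 5*u^2. Taking the positive square root: √(EG − F²) = sqrt(5)*Abs(u). At (u, v) = (4, pi/3): 4*sqrt(5).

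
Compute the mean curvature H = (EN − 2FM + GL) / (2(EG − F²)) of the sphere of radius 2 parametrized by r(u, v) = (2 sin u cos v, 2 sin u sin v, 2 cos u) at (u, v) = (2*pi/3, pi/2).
H = -1/2

With E = 4, F = 0, G = 4*sin(u)^2, L = -2*sin(u)/Abs(sin(u)), M = 0, N = -2*sin(u)^3/Abs(sin(u)), assemble
  H = (EN − 2FM + GL) / (2(EG − F²)) = -sin(u)/(2*Abs(sin(u))).
At (u, v) = (2*pi/3, pi/2): H = -1/2.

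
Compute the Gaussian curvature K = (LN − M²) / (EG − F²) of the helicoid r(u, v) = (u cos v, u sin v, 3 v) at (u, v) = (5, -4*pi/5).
K = -9/1156

Coefficients of the first fundamental form: E = 1, F = 0, G = u^2 + 9.
Coefficients of the second fundamental form: L = 0, M = -3/sqrt(u^2 + 9), N = 0.
Assemble K = (LN − M²)/(EG − F²) = -9/(u^2 + 9)^2. At (u, v) = (5, -4*pi/5): K = -9/1156.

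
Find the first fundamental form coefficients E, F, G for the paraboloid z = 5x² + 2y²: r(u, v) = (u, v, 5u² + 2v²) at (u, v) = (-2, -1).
E = 401;  F = 80;  G = 17

Partials: r_u = (1, 0, 10*u), r_v = (0, 1, 4*v). As functions of (u, v):
  E = r_u · r_u = 100*u^2 + 1,
  F = r_u · r_v = 40*u*v,
  G = r_v · r_v = 16*v^2 + 1.
Evaluating at (u, v) = (-2, -1): E = 401, F = 80, G = 17.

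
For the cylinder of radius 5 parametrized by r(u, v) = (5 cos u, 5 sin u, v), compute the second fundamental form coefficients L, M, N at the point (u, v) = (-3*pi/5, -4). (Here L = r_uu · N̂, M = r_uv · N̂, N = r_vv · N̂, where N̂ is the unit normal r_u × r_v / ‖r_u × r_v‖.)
L = -5;  M = 0;  N = 0

Compute the unit normal N̂(u, v) = (cos(u), sin(u), 0), and the second partials r_uu, r_uv, r_vv. Take dot products:
  L(u, v) = r_uu · N̂ = -5,
  M(u, v) = r_uv · N̂ = 0,
  N(u, v) = r_vv · N̂ = 0.
Evaluating at (u, v) = (-3*pi/5, -4):
  L = -5, M = 0, N = 0.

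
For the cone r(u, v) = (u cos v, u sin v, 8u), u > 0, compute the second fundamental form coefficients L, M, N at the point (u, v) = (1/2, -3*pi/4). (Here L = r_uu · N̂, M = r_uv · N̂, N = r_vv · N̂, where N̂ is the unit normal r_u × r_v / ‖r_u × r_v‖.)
L = 0;  M = 0;  N = 4*sqrt(65)/65

Compute the unit normal N̂(u, v) = (-8*sqrt(65)*u*cos(v)/(65*Abs(u)), -8*sqrt(65)*u*sin(v)/(65*Abs(u)), sqrt(65)*u/(65*Abs(u))), and the second partials r_uu, r_uv, r_vv. Take dot products:
  L(u, v) = r_uu · N̂ = 0,
  M(u, v) = r_uv · N̂ = 0,
  N(u, v) = r_vv · N̂ = 8*sqrt(65)*u^2/(65*Abs(u)).
Evaluating at (u, v) = (1/2, -3*pi/4):
  L = 0, M = 0, N = 4*sqrt(65)/65.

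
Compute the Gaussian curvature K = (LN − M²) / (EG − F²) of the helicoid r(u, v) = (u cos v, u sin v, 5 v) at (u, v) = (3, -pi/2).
K = -25/1156

Coefficients of the first fundamental form: E = 1, F = 0, G = u^2 + 25.
Coefficients of the second fundamental form: L = 0, M = -5/sqrt(u^2 + 25), N = 0.
Assemble K = (LN − M²)/(EG − F²) = -25/(u^2 + 25)^2. At (u, v) = (3, -pi/2): K = -25/1156.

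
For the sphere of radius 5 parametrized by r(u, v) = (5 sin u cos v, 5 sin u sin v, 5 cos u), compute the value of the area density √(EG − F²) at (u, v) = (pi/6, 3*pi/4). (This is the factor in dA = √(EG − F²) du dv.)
√(EG − F²)|_{(pi/6, 3*pi/4)} = 25/2

E = 25, F = 0, G = 25*sin(u)^2, so EG − F² = 625*sin(u)^2. Taking the positive square root: √(EG − F²) = 25*Abs(sin(u)). At (u, v) = (pi/6, 3*pi/4): 25/2.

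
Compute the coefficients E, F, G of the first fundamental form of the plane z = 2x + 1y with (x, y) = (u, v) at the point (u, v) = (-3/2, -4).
E = 5;  F = 2;  G = 2

Partials: r_u = (1, 0, 2), r_v = (0, 1, 1). As functions of (u, v):
  E = r_u · r_u = 5,
  F = r_u · r_v = 2,
  G = r_v · r_v = 2.
Evaluating at (u, v) = (-3/2, -4): E = 5, F = 2, G = 2.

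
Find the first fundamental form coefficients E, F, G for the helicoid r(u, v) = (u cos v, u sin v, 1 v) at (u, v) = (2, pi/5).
E = 1;  F = 0;  G = 5

Partials: r_u = (cos(v), sin(v), 0), r_v = (-u*sin(v), u*cos(v), 1). As functions of (u, v):
  E = r_u · r_u = 1,
  F = r_u · r_v = 0,
  G = r_v · r_v = u^2 + 1.
Evaluating at (u, v) = (2, pi/5): E = 1, F = 0, G = 5.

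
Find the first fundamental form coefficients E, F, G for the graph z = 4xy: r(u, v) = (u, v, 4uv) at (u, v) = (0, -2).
E = 65;  F = 0;  G = 1

Partials: r_u = (1, 0, 4*v), r_v = (0, 1, 4*u). As functions of (u, v):
  E = r_u · r_u = 16*v^2 + 1,
  F = r_u · r_v = 16*u*v,
  G = r_v · r_v = 16*u^2 + 1.
Evaluating at (u, v) = (0, -2): E = 65, F = 0, G = 1.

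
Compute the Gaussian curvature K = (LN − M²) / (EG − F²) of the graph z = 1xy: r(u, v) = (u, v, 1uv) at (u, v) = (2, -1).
K = -1/36

Coefficients of the first fundamental form: E = v^2 + 1, F = u*v, G = u^2 + 1.
Coefficients of the second fundamental form: L = 0, M = 1/sqrt(u^2 + v^2 + 1), N = 0.
Assemble K = (LN − M²)/(EG − F²) = 1/((u^2*v^2 - (u^2 + 1)*(v^2 + 1))*(u^2 + v^2 + 1)). At (u, v) = (2, -1): K = -1/36.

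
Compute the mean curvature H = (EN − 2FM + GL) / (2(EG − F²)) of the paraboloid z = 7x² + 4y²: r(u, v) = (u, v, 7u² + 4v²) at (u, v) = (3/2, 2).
H = 3567*sqrt(698)/487204

With E = 196*u^2 + 1, F = 112*u*v, G = 64*v^2 + 1, L = 14/sqrt(196*u^2 + 64*v^2 + 1), M = 0, N = 8/sqrt(196*u^2 + 64*v^2 + 1), assemble
  H = (EN − 2FM + GL) / (2(EG − F²)) = (784*u^2 + 448*v^2 + 11)/(196*u^2 + 64*v^2 + 1)^(3/2).
At (u, v) = (3/2, 2): H = 3567*sqrt(698)/487204.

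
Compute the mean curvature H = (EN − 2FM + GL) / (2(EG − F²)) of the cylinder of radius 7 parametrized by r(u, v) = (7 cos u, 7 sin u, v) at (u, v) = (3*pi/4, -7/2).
H = -1/14

With E = 49, F = 0, G = 1, L = -7, M = 0, N = 0, assemble
  H = (EN − 2FM + GL) / (2(EG − F²)) = -1/14.
At (u, v) = (3*pi/4, -7/2): H = -1/14.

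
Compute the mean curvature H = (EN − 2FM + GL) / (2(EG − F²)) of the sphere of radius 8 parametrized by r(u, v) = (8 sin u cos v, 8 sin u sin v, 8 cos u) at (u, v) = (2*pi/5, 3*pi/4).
H = -1/8

With E = 64, F = 0, G = 64*sin(u)^2, L = -8*sin(u)/Abs(sin(u)), M = 0, N = -8*sin(u)^3/Abs(sin(u)), assemble
  H = (EN − 2FM + GL) / (2(EG − F²)) = -sin(u)/(8*Abs(sin(u))).
At (u, v) = (2*pi/5, 3*pi/4): H = -1/8.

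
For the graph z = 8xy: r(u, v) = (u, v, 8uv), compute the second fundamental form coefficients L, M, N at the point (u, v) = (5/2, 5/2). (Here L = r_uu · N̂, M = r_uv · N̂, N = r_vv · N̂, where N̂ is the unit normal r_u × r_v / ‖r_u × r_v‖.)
L = 0;  M = 8*sqrt(89)/267;  N = 0

Compute the unit normal N̂(u, v) = (-8*v/sqrt(64*u^2 + 64*v^2 + 1), -8*u/sqrt(64*u^2 + 64*v^2 + 1), 1/sqrt(64*u^2 + 64*v^2 + 1)), and the second partials r_uu, r_uv, r_vv. Take dot products:
  L(u, v) = r_uu · N̂ = 0,
  M(u, v) = r_uv · N̂ = 8/sqrt(64*u^2 + 64*v^2 + 1),
  N(u, v) = r_vv · N̂ = 0.
Evaluating at (u, v) = (5/2, 5/2):
  L = 0, M = 8*sqrt(89)/267, N = 0.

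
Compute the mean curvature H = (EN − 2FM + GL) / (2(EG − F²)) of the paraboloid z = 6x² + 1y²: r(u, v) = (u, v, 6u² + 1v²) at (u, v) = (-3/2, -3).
H = 547/6859

With E = 144*u^2 + 1, F = 24*u*v, G = 4*v^2 + 1, L = 12/sqrt(144*u^2 + 4*v^2 + 1), M = 0, N = 2/sqrt(144*u^2 + 4*v^2 + 1), assemble
  H = (EN − 2FM + GL) / (2(EG − F²)) = (144*u^2 + 24*v^2 + 7)/(144*u^2 + 4*v^2 + 1)^(3/2).
At (u, v) = (-3/2, -3): H = 547/6859.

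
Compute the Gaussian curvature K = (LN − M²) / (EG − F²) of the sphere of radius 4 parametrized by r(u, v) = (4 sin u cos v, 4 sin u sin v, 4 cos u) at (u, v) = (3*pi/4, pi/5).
K = 1/16

Coefficients of the first fundamental form: E = 16, F = 0, G = 16*sin(u)^2.
Coefficients of the second fundamental form: L = -4*sin(u)/Abs(sin(u)), M = 0, N = -4*sin(u)^3/Abs(sin(u)).
Assemble K = (LN − M²)/(EG − F²) = 1/16. At (u, v) = (3*pi/4, pi/5): K = 1/16.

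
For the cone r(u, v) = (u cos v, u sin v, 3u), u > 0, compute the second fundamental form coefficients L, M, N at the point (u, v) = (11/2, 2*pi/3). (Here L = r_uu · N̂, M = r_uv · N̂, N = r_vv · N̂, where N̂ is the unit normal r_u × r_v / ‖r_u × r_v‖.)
L = 0;  M = 0;  N = 33*sqrt(10)/20

Compute the unit normal N̂(u, v) = (-3*sqrt(10)*u*cos(v)/(10*Abs(u)), -3*sqrt(10)*u*sin(v)/(10*Abs(u)), sqrt(10)*u/(10*Abs(u))), and the second partials r_uu, r_uv, r_vv. Take dot products:
  L(u, v) = r_uu · N̂ = 0,
  M(u, v) = r_uv · N̂ = 0,
  N(u, v) = r_vv · N̂ = 3*sqrt(10)*u^2/(10*Abs(u)).
Evaluating at (u, v) = (11/2, 2*pi/3):
  L = 0, M = 0, N = 33*sqrt(10)/20.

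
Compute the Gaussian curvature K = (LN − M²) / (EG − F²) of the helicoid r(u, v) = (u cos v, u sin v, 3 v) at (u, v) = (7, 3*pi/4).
K = -9/3364

Coefficients of the first fundamental form: E = 1, F = 0, G = u^2 + 9.
Coefficients of the second fundamental form: L = 0, M = -3/sqrt(u^2 + 9), N = 0.
Assemble K = (LN − M²)/(EG − F²) = -9/(u^2 + 9)^2. At (u, v) = (7, 3*pi/4): K = -9/3364.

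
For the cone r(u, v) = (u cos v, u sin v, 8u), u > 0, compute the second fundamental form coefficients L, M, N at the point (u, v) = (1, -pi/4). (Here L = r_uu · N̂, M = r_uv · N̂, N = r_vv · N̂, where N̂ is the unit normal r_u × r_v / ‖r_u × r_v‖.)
L = 0;  M = 0;  N = 8*sqrt(65)/65

Compute the unit normal N̂(u, v) = (-8*sqrt(65)*u*cos(v)/(65*Abs(u)), -8*sqrt(65)*u*sin(v)/(65*Abs(u)), sqrt(65)*u/(65*Abs(u))), and the second partials r_uu, r_uv, r_vv. Take dot products:
  L(u, v) = r_uu · N̂ = 0,
  M(u, v) = r_uv · N̂ = 0,
  N(u, v) = r_vv · N̂ = 8*sqrt(65)*u^2/(65*Abs(u)).
Evaluating at (u, v) = (1, -pi/4):
  L = 0, M = 0, N = 8*sqrt(65)/65.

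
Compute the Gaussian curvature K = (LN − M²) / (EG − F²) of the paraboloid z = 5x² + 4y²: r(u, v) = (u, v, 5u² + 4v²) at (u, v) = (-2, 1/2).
K = 80/173889

Coefficients of the first fundamental form: E = 100*u^2 + 1, F = 80*u*v, G = 64*v^2 + 1.
Coefficients of the second fundamental form: L = 10/sqrt(100*u^2 + 64*v^2 + 1), M = 0, N = 8/sqrt(100*u^2 + 64*v^2 + 1).
Assemble K = (LN − M²)/(EG − F²) = 80/(10000*u^4 + 12800*u^2*v^2 + 200*u^2 + 4096*v^4 + 128*v^2 + 1). At (u, v) = (-2, 1/2): K = 80/173889.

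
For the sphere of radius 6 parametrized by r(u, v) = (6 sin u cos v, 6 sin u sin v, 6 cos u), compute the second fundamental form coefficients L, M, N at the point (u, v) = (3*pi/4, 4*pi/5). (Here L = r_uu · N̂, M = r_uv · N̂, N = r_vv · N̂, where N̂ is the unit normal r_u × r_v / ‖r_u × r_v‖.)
L = -6;  M = 0;  N = -3

Compute the unit normal N̂(u, v) = (sin(u)^2*cos(v)/Abs(sin(u)), sin(u)^2*sin(v)/Abs(sin(u)), sin(2*u)/(2*Abs(sin(u)))), and the second partials r_uu, r_uv, r_vv. Take dot products:
  L(u, v) = r_uu · N̂ = -6*sin(u)/Abs(sin(u)),
  M(u, v) = r_uv · N̂ = 0,
  N(u, v) = r_vv · N̂ = -6*sin(u)^3/Abs(sin(u)).
Evaluating at (u, v) = (3*pi/4, 4*pi/5):
  L = -6, M = 0, N = -3.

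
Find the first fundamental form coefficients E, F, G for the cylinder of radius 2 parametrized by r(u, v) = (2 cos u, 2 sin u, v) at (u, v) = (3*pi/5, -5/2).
E = 4;  F = 0;  G = 1

Partials: r_u = (-2*sin(u), 2*cos(u), 0), r_v = (0, 0, 1). As functions of (u, v):
  E = r_u · r_u = 4,
  F = r_u · r_v = 0,
  G = r_v · r_v = 1.
Evaluating at (u, v) = (3*pi/5, -5/2): E = 4, F = 0, G = 1.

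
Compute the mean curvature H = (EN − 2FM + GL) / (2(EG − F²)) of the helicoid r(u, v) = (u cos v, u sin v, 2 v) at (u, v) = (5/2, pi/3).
H = 0

With E = 1, F = 0, G = u^2 + 4, L = 0, M = -2/sqrt(u^2 + 4), N = 0, assemble
  H = (EN − 2FM + GL) / (2(EG − F²)) = 0.
At (u, v) = (5/2, pi/3): H = 0.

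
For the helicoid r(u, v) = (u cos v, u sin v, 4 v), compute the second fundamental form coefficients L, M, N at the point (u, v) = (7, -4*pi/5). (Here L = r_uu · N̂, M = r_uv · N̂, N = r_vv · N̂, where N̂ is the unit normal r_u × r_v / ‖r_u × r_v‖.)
L = 0;  M = -4*sqrt(65)/65;  N = 0

Compute the unit normal N̂(u, v) = (4*sin(v)/sqrt(u^2 + 16), -4*cos(v)/sqrt(u^2 + 16), u/sqrt(u^2 + 16)), and the second partials r_uu, r_uv, r_vv. Take dot products:
  L(u, v) = r_uu · N̂ = 0,
  M(u, v) = r_uv · N̂ = -4/sqrt(u^2 + 16),
  N(u, v) = r_vv · N̂ = 0.
Evaluating at (u, v) = (7, -4*pi/5):
  L = 0, M = -4*sqrt(65)/65, N = 0.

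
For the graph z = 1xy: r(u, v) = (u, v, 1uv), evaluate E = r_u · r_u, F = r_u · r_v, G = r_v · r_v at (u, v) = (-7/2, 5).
E = 26;  F = -35/2;  G = 53/4

Partials: r_u = (1, 0, v), r_v = (0, 1, u). As functions of (u, v):
  E = r_u · r_u = v^2 + 1,
  F = r_u · r_v = u*v,
  G = r_v · r_v = u^2 + 1.
Evaluating at (u, v) = (-7/2, 5): E = 26, F = -35/2, G = 53/4.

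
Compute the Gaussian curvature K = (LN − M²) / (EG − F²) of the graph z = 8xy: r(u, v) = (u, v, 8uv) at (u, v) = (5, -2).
K = -64/3448449

Coefficients of the first fundamental form: E = 64*v^2 + 1, F = 64*u*v, G = 64*u^2 + 1.
Coefficients of the second fundamental form: L = 0, M = 8/sqrt(64*u^2 + 64*v^2 + 1), N = 0.
Assemble K = (LN − M²)/(EG − F²) = -64/(4096*u^4 + 8192*u^2*v^2 + 128*u^2 + 4096*v^4 + 128*v^2 + 1). At (u, v) = (5, -2): K = -64/3448449.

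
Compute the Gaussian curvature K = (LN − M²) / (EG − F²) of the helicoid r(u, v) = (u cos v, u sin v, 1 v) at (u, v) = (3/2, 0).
K = -16/169

Coefficients of the first fundamental form: E = 1, F = 0, G = u^2 + 1.
Coefficients of the second fundamental form: L = 0, M = -1/sqrt(u^2 + 1), N = 0.
Assemble K = (LN − M²)/(EG − F²) = -1/(u^2 + 1)^2. At (u, v) = (3/2, 0): K = -16/169.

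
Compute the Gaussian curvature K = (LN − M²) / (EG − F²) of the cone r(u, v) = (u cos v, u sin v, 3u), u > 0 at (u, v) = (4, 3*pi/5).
K = 0

Coefficients of the first fundamental form: E = 10, F = 0, G = u^2.
Coefficients of the second fundamental form: L = 0, M = 0, N = 3*sqrt(10)*u^2/(10*Abs(u)).
Assemble K = (LN − M²)/(EG − F²) = 0. At (u, v) = (4, 3*pi/5): K = 0.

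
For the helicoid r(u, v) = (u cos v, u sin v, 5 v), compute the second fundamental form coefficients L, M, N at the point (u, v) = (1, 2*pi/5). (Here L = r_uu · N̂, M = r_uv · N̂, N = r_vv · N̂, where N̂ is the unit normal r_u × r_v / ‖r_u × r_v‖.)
L = 0;  M = -5*sqrt(26)/26;  N = 0

Compute the unit normal N̂(u, v) = (5*sin(v)/sqrt(u^2 + 25), -5*cos(v)/sqrt(u^2 + 25), u/sqrt(u^2 + 25)), and the second partials r_uu, r_uv, r_vv. Take dot products:
  L(u, v) = r_uu · N̂ = 0,
  M(u, v) = r_uv · N̂ = -5/sqrt(u^2 + 25),
  N(u, v) = r_vv · N̂ = 0.
Evaluating at (u, v) = (1, 2*pi/5):
  L = 0, M = -5*sqrt(26)/26, N = 0.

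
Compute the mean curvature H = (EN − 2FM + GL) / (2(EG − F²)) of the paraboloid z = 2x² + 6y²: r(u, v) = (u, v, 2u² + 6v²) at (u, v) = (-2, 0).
H = 392*sqrt(65)/4225

With E = 16*u^2 + 1, F = 48*u*v, G = 144*v^2 + 1, L = 4/sqrt(16*u^2 + 144*v^2 + 1), M = 0, N = 12/sqrt(16*u^2 + 144*v^2 + 1), assemble
  H = (EN − 2FM + GL) / (2(EG − F²)) = 8*(12*u^2 + 36*v^2 + 1)/(16*u^2 + 144*v^2 + 1)^(3/2).
At (u, v) = (-2, 0): H = 392*sqrt(65)/4225.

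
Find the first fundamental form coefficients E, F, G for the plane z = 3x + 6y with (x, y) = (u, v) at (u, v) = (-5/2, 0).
E = 10;  F = 18;  G = 37

Partials: r_u = (1, 0, 3), r_v = (0, 1, 6). As functions of (u, v):
  E = r_u · r_u = 10,
  F = r_u · r_v = 18,
  G = r_v · r_v = 37.
Evaluating at (u, v) = (-5/2, 0): E = 10, F = 18, G = 37.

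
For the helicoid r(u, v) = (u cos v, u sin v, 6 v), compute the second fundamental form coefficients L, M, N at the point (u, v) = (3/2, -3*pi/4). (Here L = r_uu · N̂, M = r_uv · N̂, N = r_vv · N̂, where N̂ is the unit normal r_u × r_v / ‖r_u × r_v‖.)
L = 0;  M = -4*sqrt(17)/17;  N = 0

Compute the unit normal N̂(u, v) = (6*sin(v)/sqrt(u^2 + 36), -6*cos(v)/sqrt(u^2 + 36), u/sqrt(u^2 + 36)), and the second partials r_uu, r_uv, r_vv. Take dot products:
  L(u, v) = r_uu · N̂ = 0,
  M(u, v) = r_uv · N̂ = -6/sqrt(u^2 + 36),
  N(u, v) = r_vv · N̂ = 0.
Evaluating at (u, v) = (3/2, -3*pi/4):
  L = 0, M = -4*sqrt(17)/17, N = 0.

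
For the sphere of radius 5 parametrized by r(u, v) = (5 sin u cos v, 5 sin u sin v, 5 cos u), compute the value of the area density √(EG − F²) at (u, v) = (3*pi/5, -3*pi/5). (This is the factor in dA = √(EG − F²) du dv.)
√(EG − F²)|_{(3*pi/5, -3*pi/5)} = 25*sqrt(2*sqrt(5) + 10)/4

E = 25, F = 0, G = 25*sin(u)^2, so EG − F² = 625*sin(u)^2. Taking the positive square root: √(EG − F²) = 25*Abs(sin(u)). At (u, v) = (3*pi/5, -3*pi/5): 25*sqrt(2*sqrt(5) + 10)/4.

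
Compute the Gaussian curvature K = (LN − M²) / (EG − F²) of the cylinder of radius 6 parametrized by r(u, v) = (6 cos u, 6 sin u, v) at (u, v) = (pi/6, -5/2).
K = 0

Coefficients of the first fundamental form: E = 36, F = 0, G = 1.
Coefficients of the second fundamental form: L = -6, M = 0, N = 0.
Assemble K = (LN − M²)/(EG − F²) = 0. At (u, v) = (pi/6, -5/2): K = 0.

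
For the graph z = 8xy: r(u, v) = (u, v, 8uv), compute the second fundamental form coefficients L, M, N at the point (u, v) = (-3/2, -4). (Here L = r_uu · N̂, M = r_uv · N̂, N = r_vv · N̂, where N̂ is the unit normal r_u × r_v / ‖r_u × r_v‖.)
L = 0;  M = 8*sqrt(1169)/1169;  N = 0

Compute the unit normal N̂(u, v) = (-8*v/sqrt(64*u^2 + 64*v^2 + 1), -8*u/sqrt(64*u^2 + 64*v^2 + 1), 1/sqrt(64*u^2 + 64*v^2 + 1)), and the second partials r_uu, r_uv, r_vv. Take dot products:
  L(u, v) = r_uu · N̂ = 0,
  M(u, v) = r_uv · N̂ = 8/sqrt(64*u^2 + 64*v^2 + 1),
  N(u, v) = r_vv · N̂ = 0.
Evaluating at (u, v) = (-3/2, -4):
  L = 0, M = 8*sqrt(1169)/1169, N = 0.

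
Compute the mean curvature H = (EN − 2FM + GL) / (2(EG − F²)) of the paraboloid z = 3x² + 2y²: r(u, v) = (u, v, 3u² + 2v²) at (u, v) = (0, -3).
H = 437*sqrt(145)/21025

With E = 36*u^2 + 1, F = 24*u*v, G = 16*v^2 + 1, L = 6/sqrt(36*u^2 + 16*v^2 + 1), M = 0, N = 4/sqrt(36*u^2 + 16*v^2 + 1), assemble
  H = (EN − 2FM + GL) / (2(EG − F²)) = (72*u^2 + 48*v^2 + 5)/(36*u^2 + 16*v^2 + 1)^(3/2).
At (u, v) = (0, -3): H = 437*sqrt(145)/21025.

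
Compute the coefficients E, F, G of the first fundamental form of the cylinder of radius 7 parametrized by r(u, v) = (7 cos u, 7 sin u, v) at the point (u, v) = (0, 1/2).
E = 49;  F = 0;  G = 1

Partials: r_u = (-7*sin(u), 7*cos(u), 0), r_v = (0, 0, 1). As functions of (u, v):
  E = r_u · r_u = 49,
  F = r_u · r_v = 0,
  G = r_v · r_v = 1.
Evaluating at (u, v) = (0, 1/2): E = 49, F = 0, G = 1.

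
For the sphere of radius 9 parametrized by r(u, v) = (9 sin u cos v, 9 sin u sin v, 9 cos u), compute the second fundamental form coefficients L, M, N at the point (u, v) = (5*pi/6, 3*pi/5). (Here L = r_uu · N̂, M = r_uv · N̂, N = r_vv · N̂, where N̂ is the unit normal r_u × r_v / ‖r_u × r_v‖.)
L = -9;  M = 0;  N = -9/4

Compute the unit normal N̂(u, v) = (sin(u)^2*cos(v)/Abs(sin(u)), sin(u)^2*sin(v)/Abs(sin(u)), sin(2*u)/(2*Abs(sin(u)))), and the second partials r_uu, r_uv, r_vv. Take dot products:
  L(u, v) = r_uu · N̂ = -9*sin(u)/Abs(sin(u)),
  M(u, v) = r_uv · N̂ = 0,
  N(u, v) = r_vv · N̂ = -9*sin(u)^3/Abs(sin(u)).
Evaluating at (u, v) = (5*pi/6, 3*pi/5):
  L = -9, M = 0, N = -9/4.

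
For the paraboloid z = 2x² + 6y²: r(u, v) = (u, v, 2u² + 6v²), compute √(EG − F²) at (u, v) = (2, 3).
√(EG − F²)|_{(2, 3)} = sqrt(1361)

E = 16*u^2 + 1, F = 48*u*v, G = 144*v^2 + 1; EG − F² = 16*u^2 + 144*v^2 + 1; √(EG − F²) = sqrt(16*u^2 + 144*v^2 + 1). At the given point: sqrt(1361).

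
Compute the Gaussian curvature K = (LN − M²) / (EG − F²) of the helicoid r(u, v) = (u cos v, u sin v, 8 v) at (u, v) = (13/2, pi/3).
K = -1024/180625

Coefficients of the first fundamental form: E = 1, F = 0, G = u^2 + 64.
Coefficients of the second fundamental form: L = 0, M = -8/sqrt(u^2 + 64), N = 0.
Assemble K = (LN − M²)/(EG − F²) = -64/(u^2 + 64)^2. At (u, v) = (13/2, pi/3): K = -1024/180625.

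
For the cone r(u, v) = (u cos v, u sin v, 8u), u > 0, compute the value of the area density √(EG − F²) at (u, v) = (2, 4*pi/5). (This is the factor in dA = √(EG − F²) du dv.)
√(EG − F²)|_{(2, 4*pi/5)} = 2*sqrt(65)

E = 65, F = 0, G = u^2, so EG − F² = 65*u^2. Taking the positive square root: √(EG − F²) = sqrt(65)*Abs(u). At (u, v) = (2, 4*pi/5): 2*sqrt(65).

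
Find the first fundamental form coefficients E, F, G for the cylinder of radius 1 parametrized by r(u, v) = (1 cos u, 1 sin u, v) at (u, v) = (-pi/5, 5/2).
E = 1;  F = 0;  G = 1

Partials: r_u = (-sin(u), cos(u), 0), r_v = (0, 0, 1). As functions of (u, v):
  E = r_u · r_u = 1,
  F = r_u · r_v = 0,
  G = r_v · r_v = 1.
Evaluating at (u, v) = (-pi/5, 5/2): E = 1, F = 0, G = 1.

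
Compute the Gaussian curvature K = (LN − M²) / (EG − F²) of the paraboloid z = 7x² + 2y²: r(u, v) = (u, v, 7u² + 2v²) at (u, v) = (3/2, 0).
K = 14/48841

Coefficients of the first fundamental form: E = 196*u^2 + 1, F = 56*u*v, G = 16*v^2 + 1.
Coefficients of the second fundamental form: L = 14/sqrt(196*u^2 + 16*v^2 + 1), M = 0, N = 4/sqrt(196*u^2 + 16*v^2 + 1).
Assemble K = (LN − M²)/(EG − F²) = 56/(38416*u^4 + 6272*u^2*v^2 + 392*u^2 + 256*v^4 + 32*v^2 + 1). At (u, v) = (3/2, 0): K = 14/48841.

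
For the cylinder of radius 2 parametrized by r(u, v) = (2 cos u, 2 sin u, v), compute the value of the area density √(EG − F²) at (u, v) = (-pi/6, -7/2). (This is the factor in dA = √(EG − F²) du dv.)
√(EG − F²)|_{(-pi/6, -7/2)} = 2

E = 4, F = 0, G = 1, so EG − F² = 4. Taking the positive square root: √(EG − F²) = 2. At (u, v) = (-pi/6, -7/2): 2.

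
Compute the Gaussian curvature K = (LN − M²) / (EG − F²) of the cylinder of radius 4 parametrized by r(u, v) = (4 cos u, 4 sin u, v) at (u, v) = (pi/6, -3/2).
K = 0

Coefficients of the first fundamental form: E = 16, F = 0, G = 1.
Coefficients of the second fundamental form: L = -4, M = 0, N = 0.
Assemble K = (LN − M²)/(EG − F²) = 0. At (u, v) = (pi/6, -3/2): K = 0.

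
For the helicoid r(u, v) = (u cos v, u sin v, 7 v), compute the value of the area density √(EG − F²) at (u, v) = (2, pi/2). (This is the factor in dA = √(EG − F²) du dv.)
√(EG − F²)|_{(2, pi/2)} = sqrt(53)

E = 1, F = 0, G = u^2 + 49, so EG − F² = u^2 + 49. Taking the positive square root: √(EG − F²) = sqrt(u^2 + 49). At (u, v) = (2, pi/2): sqrt(53).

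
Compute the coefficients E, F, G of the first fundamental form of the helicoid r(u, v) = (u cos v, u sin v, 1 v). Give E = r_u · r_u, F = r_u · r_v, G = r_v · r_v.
E = 1;  F = 0;  G = u^2 + 1

Compute partials: r_u = (cos(v), sin(v), 0), r_v = (-u*sin(v), u*cos(v), 1). Then
  E = r_u · r_u = 1,
  F = r_u · r_v = 0,
  G = r_v · r_v = u^2 + 1.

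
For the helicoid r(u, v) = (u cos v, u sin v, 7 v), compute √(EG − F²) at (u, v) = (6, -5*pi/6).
√(EG − F²)|_{(6, -5*pi/6)} = sqrt(85)

E = 1, F = 0, G = u^2 + 49; EG − F² = u^2 + 49; √(EG − F²) = sqrt(u^2 + 49). At the given point: sqrt(85).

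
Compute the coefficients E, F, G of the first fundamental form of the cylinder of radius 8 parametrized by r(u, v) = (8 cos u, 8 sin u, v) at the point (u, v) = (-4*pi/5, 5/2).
E = 64;  F = 0;  G = 1

Partials: r_u = (-8*sin(u), 8*cos(u), 0), r_v = (0, 0, 1). As functions of (u, v):
  E = r_u · r_u = 64,
  F = r_u · r_v = 0,
  G = r_v · r_v = 1.
Evaluating at (u, v) = (-4*pi/5, 5/2): E = 64, F = 0, G = 1.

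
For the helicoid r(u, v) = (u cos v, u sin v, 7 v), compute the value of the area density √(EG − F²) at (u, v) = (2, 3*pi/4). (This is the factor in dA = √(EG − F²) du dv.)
√(EG − F²)|_{(2, 3*pi/4)} = sqrt(53)

E = 1, F = 0, G = u^2 + 49, so EG − F² = u^2 + 49. Taking the positive square root: √(EG − F²) = sqrt(u^2 + 49). At (u, v) = (2, 3*pi/4): sqrt(53).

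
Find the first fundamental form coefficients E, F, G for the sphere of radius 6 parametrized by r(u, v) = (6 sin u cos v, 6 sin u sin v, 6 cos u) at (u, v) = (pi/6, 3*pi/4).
E = 36;  F = 0;  G = 9

Partials: r_u = (6*cos(u)*cos(v), 6*sin(v)*cos(u), -6*sin(u)), r_v = (-6*sin(u)*sin(v), 6*sin(u)*cos(v), 0). As functions of (u, v):
  E = r_u · r_u = 36,
  F = r_u · r_v = 0,
  G = r_v · r_v = 36*sin(u)^2.
Evaluating at (u, v) = (pi/6, 3*pi/4): E = 36, F = 0, G = 9.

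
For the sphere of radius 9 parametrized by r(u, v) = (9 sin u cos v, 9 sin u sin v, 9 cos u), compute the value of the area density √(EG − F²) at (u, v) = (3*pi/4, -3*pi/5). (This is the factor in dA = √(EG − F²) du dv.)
√(EG − F²)|_{(3*pi/4, -3*pi/5)} = 81*sqrt(2)/2

E = 81, F = 0, G = 81*sin(u)^2, so EG − F² = 6561*sin(u)^2. Taking the positive square root: √(EG − F²) = 81*Abs(sin(u)). At (u, v) = (3*pi/4, -3*pi/5): 81*sqrt(2)/2.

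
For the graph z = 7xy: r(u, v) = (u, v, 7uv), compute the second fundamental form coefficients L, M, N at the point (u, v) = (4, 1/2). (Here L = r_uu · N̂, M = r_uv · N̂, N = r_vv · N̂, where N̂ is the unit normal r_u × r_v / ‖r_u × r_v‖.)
L = 0;  M = 14*sqrt(3189)/3189;  N = 0

Compute the unit normal N̂(u, v) = (-7*v/sqrt(49*u^2 + 49*v^2 + 1), -7*u/sqrt(49*u^2 + 49*v^2 + 1), 1/sqrt(49*u^2 + 49*v^2 + 1)), and the second partials r_uu, r_uv, r_vv. Take dot products:
  L(u, v) = r_uu · N̂ = 0,
  M(u, v) = r_uv · N̂ = 7/sqrt(49*u^2 + 49*v^2 + 1),
  N(u, v) = r_vv · N̂ = 0.
Evaluating at (u, v) = (4, 1/2):
  L = 0, M = 14*sqrt(3189)/3189, N = 0.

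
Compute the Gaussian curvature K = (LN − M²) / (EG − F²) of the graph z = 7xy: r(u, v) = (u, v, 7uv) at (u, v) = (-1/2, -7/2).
K = -196/1505529

Coefficients of the first fundamental form: E = 49*v^2 + 1, F = 49*u*v, G = 49*u^2 + 1.
Coefficients of the second fundamental form: L = 0, M = 7/sqrt(49*u^2 + 49*v^2 + 1), N = 0.
Assemble K = (LN − M²)/(EG − F²) = -49/(2401*u^4 + 4802*u^2*v^2 + 98*u^2 + 2401*v^4 + 98*v^2 + 1). At (u, v) = (-1/2, -7/2): K = -196/1505529.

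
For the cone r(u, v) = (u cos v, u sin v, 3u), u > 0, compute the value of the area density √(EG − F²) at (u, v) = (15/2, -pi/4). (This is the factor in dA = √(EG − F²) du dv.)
√(EG − F²)|_{(15/2, -pi/4)} = 15*sqrt(10)/2

E = 10, F = 0, G = u^2, so EG − F² = 10*u^2. Taking the positive square root: √(EG − F²) = sqrt(10)*Abs(u). At (u, v) = (15/2, -pi/4): 15*sqrt(10)/2.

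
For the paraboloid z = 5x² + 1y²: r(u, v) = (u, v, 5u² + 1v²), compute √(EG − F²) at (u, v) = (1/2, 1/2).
√(EG − F²)|_{(1/2, 1/2)} = 3*sqrt(3)

E = 100*u^2 + 1, F = 20*u*v, G = 4*v^2 + 1; EG − F² = 100*u^2 + 4*v^2 + 1; √(EG − F²) = sqrt(100*u^2 + 4*v^2 + 1). At the given point: 3*sqrt(3).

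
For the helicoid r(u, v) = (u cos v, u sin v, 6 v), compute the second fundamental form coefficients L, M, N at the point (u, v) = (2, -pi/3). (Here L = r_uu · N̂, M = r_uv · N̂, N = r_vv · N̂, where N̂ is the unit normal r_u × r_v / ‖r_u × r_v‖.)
L = 0;  M = -3*sqrt(10)/10;  N = 0

Compute the unit normal N̂(u, v) = (6*sin(v)/sqrt(u^2 + 36), -6*cos(v)/sqrt(u^2 + 36), u/sqrt(u^2 + 36)), and the second partials r_uu, r_uv, r_vv. Take dot products:
  L(u, v) = r_uu · N̂ = 0,
  M(u, v) = r_uv · N̂ = -6/sqrt(u^2 + 36),
  N(u, v) = r_vv · N̂ = 0.
Evaluating at (u, v) = (2, -pi/3):
  L = 0, M = -3*sqrt(10)/10, N = 0.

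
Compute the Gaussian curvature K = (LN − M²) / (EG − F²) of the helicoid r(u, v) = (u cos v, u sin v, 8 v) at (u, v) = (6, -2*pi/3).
K = -4/625

Coefficients of the first fundamental form: E = 1, F = 0, G = u^2 + 64.
Coefficients of the second fundamental form: L = 0, M = -8/sqrt(u^2 + 64), N = 0.
Assemble K = (LN − M²)/(EG − F²) = -64/(u^2 + 64)^2. At (u, v) = (6, -2*pi/3): K = -4/625.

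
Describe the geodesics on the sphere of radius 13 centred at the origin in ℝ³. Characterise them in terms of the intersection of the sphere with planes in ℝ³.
Geodesics on the sphere of radius 13 are great circles — circles of radius 13 obtained as the intersection of the sphere with planes through the origin (the centre of the sphere).

A curve α(t) of nonzero constant speed on the sphere of radius 13 is a geodesic iff its acceleration α̈ is everywhere normal to the surface, i.e. parallel to the radial vector α(t). Then d/dt(α × α̇) = α̇ × α̇ + α × α̈ = 0, so α × α̇ is a constant vector n ≠ 0 and α(t) · n = 0 for all t: α lies in the plane through the origin with normal n. The intersection of that plane with the sphere is a circle of radius 13 (a great circle). Conversely, a great circle traversed at constant speed has centripetal acceleration pointing at the origin, hence normal to the sphere, so every great circle is a geodesic.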